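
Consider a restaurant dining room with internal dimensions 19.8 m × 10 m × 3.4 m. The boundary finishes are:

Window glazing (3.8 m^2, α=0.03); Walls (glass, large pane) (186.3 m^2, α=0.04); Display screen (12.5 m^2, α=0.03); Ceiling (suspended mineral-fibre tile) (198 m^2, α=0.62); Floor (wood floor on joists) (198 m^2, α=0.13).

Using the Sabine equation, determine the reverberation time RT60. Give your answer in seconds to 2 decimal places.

Total absorption A = 3.8*0.03 + 186.3*0.04 + 12.5*0.03 + 198*0.62 + 198*0.13
  = 0.114 + 7.452 + 0.375 + 122.760 + 25.740 = 156.441 m^2 sabins.
V = 19.8·10·3.4 = 673.2 m³.
T = 0.161 V/A = 0.161·673.2/156.441 = 0.69 s.

0.69 seconds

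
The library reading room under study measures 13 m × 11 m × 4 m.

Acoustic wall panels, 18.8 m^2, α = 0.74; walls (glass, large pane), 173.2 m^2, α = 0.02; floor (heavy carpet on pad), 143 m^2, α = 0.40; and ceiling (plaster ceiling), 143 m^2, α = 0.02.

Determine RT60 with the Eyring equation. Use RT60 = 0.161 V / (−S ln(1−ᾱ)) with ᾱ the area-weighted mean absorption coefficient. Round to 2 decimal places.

Total surface area S = 18.8 + 173.2 + 143 + 143 = 478.0 m^2.
Absorption A = 18.8×0.74 + 173.2×0.02 + 143×0.40 + 143×0.02 = 77.436 sabins.
ᾱ = 77.436 / 478.0 = 0.1620.
−S·ln(1−ᾱ) = −478.0 × ln(1 − 0.1620) = 84.480.
V = 13 × 11 × 4 = 572 m³.
RT60 = 0.161 × 572 / 84.480 = 1.09 s.

1.09 s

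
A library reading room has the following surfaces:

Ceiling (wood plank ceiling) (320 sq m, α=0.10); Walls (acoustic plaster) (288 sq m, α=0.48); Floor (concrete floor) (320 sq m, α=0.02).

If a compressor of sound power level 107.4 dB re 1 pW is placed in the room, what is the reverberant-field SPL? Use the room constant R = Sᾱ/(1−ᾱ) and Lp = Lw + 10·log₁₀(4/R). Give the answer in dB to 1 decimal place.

90.0 dB

A = 176.640 sabins; S = 928.0 sq m.
ᾱ = 0.1903, so room constant R = A/(1−ᾱ) = 218.155 sq m.
Lp = Lw + 10 log₁₀(4/R) = 107.4 -17.37 = 90.0 dB.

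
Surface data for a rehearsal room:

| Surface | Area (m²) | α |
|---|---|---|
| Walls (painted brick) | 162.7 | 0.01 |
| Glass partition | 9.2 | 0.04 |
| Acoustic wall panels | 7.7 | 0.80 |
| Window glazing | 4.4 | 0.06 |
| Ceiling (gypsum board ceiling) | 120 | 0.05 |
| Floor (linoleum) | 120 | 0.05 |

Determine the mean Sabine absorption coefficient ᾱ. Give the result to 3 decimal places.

S = Σ Sᵢ = 162.7 + 9.2 + 7.7 + 4.4 + 120 + 120 = 424.0 m².
Weighted sum Σ Sα = 20.419.
ᾱ = 20.419 / 424.0 = 0.048.

0.048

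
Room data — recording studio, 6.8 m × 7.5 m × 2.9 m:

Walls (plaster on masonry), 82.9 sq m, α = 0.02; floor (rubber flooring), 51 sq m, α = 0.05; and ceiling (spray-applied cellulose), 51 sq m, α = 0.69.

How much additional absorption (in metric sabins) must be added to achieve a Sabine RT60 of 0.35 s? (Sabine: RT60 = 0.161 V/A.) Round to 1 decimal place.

Total absorption A₁ = 82.9*0.02 + 51*0.05 + 51*0.69
  = 1.658 + 2.550 + 35.190 = 39.398 sq m sabins.
For T = 0.35 s, need A₂ = 0.161·V/T = 0.161·147.9/0.35 = 68.034 sabins.
ΔA = A₂ − A₁ = 68.034 − 39.398 = 28.6 sabins.

28.6 sabins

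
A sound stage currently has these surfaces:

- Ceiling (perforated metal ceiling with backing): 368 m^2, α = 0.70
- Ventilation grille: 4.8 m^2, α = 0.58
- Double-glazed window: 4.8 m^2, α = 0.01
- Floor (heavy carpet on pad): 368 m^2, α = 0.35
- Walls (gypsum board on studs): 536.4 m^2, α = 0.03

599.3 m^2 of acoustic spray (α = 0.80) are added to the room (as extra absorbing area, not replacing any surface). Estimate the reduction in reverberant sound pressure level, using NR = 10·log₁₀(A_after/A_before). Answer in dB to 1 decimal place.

3.4 dB

Summing Sᵢαᵢ: 257.600 + 2.784 + 0.048 + 128.800 + 16.092 → A_before = 405.324 sabins.
Added absorption = 599.3 × 0.80 = 479.440 sabins.
A_after = 405.324 + 479.440 = 884.764 sabins.
NR = 10·log₁₀(884.764/405.324) = 3.4 dB.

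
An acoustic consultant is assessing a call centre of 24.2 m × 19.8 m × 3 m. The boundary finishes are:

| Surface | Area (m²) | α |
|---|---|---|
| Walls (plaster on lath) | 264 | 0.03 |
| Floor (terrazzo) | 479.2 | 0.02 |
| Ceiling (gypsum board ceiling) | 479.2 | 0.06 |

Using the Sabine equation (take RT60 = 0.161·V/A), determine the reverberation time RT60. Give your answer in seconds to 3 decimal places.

5.003 s

Total absorption A = 264*0.03 + 479.2*0.02 + 479.2*0.06
  = 7.920 + 9.584 + 28.752 = 46.256 m² sabins.
Volume V = 24.2 × 19.8 × 3 = 1437.48 m³.
Sabine: RT60 = 0.161 × 1437.48 / 46.256 = 5.003 s.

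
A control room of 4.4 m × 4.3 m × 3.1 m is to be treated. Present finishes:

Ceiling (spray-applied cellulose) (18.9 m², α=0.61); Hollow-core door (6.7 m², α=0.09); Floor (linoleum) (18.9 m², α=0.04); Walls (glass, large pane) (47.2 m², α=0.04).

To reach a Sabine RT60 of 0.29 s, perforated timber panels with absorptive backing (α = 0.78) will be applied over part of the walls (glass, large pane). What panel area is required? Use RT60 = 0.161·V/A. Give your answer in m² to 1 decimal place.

Total absorption A₁ = 18.9*0.61 + 6.7*0.09 + 18.9*0.04 + 47.2*0.04
  = 11.529 + 0.603 + 0.756 + 1.888 = 14.776 m² sabins.
Required A₂ = 0.161·58.652/0.29 = 32.562 sabins.
Absorption to add: 32.562 − 14.776 = 17.786 sabins.
Net gain per m²: Δα = 0.78 − 0.04 = 0.74.
Area = ΔA/Δα = 17.786/0.74 = 24.0 m².

24.0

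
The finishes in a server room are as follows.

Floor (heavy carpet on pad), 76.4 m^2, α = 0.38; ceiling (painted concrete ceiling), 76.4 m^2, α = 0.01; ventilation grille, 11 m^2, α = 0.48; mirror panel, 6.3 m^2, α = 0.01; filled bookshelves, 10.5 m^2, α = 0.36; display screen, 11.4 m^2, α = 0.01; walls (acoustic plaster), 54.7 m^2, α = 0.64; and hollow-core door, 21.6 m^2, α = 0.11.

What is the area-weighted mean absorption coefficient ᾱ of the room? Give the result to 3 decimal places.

0.285

S = Σ Sᵢ = 76.4 + 76.4 + 11 + 6.3 + 10.5 + 11.4 + 54.7 + 21.6 = 268.3 m^2.
Σ(Sᵢαᵢ) = 76.4·0.38 + 76.4·0.01 + 11·0.48 + 6.3·0.01 + 10.5·0.36 + 11.4·0.01 + 54.7·0.64 + 21.6·0.11 = 76.417.
ᾱ = 76.417 / 268.3 = 0.285.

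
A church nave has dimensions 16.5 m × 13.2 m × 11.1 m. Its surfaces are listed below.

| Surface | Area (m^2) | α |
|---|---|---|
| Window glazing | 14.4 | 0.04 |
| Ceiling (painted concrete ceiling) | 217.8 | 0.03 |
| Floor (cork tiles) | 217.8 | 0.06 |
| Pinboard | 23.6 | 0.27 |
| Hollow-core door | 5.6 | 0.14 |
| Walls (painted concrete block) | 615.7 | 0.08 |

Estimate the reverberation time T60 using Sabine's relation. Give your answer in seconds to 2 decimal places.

5.08 s

Equivalent absorption area: A = 14.4×0.04 + 217.8×0.03 + 217.8×0.06 + 23.6×0.27 + 5.6×0.14 + 615.7×0.08 = 76.590 m^2.
V = 16.5·13.2·11.1 = 2417.58 m³.
Sabine: RT60 = 0.161 × 2417.58 / 76.590 = 5.08 s.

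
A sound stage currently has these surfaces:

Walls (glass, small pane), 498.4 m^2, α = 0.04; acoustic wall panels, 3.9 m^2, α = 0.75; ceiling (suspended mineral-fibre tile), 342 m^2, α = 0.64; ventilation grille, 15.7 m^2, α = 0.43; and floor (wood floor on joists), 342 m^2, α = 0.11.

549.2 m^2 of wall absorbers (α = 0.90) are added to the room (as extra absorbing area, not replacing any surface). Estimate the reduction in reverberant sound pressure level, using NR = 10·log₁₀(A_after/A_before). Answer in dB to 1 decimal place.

4.4 dB

Equivalent absorption area: A_before = 498.4×0.04 + 3.9×0.75 + 342×0.64 + 15.7×0.43 + 342×0.11 = 286.112 m^2.
Added absorption = 549.2 × 0.90 = 494.280 sabins.
New total A_after = 780.392 sabins.
Reduction = 10 log₁₀(A_after/A_before) = 10 log₁₀(2.7276) = 4.4 dB.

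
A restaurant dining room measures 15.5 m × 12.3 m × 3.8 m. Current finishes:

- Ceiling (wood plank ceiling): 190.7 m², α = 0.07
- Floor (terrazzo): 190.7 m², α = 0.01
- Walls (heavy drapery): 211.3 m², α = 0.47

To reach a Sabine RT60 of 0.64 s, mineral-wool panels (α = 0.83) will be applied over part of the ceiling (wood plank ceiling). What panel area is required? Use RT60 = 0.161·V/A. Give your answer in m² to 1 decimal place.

89.1

Equivalent absorption area: A₁ = 190.7×0.07 + 190.7×0.01 + 211.3×0.47 = 114.567 m².
V = 724.47 m³. Target absorption A₂ = 0.161 × 724.47 / 0.64 = 182.249 sabins.
ΔA needed = 182.249 − 114.567 = 67.682 sabins.
Net gain per m²: Δα = 0.83 − 0.07 = 0.76.
Panel area = 67.682 / 0.76 = 89.1 m².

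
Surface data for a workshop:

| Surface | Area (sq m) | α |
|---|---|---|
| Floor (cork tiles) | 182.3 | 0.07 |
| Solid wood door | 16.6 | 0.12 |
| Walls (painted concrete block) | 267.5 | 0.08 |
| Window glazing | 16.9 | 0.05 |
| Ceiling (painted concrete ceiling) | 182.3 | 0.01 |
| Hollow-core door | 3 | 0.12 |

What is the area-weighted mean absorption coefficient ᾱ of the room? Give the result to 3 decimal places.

0.059

S = Σ Sᵢ = 182.3 + 16.6 + 267.5 + 16.9 + 182.3 + 3 = 668.6 sq m.
Weighted sum Σ Sα = 39.181.
ᾱ = 39.181 / 668.6 = 0.059.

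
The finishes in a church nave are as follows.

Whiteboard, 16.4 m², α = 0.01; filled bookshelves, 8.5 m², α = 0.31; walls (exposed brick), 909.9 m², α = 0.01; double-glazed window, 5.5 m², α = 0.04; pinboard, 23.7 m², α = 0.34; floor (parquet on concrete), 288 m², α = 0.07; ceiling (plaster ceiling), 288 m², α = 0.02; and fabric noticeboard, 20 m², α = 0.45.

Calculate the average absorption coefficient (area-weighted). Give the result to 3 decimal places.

0.035

Total surface area S = 1560.0 m².
Weighted sum Σ Sα = 55.096.
ᾱ = A/S = 0.035.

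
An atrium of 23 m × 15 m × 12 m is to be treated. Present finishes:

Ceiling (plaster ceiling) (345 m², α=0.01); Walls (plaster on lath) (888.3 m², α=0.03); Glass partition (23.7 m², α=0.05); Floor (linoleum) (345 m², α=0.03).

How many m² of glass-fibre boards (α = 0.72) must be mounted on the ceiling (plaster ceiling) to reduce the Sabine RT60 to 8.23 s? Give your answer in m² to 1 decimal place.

Equivalent absorption area: A₁ = 345×0.01 + 888.3×0.03 + 23.7×0.05 + 345×0.03 = 41.634 m².
Required A₂ = 0.161·4140/8.23 = 80.989 sabins.
Absorption to add: 80.989 − 41.634 = 39.355 sabins.
Each m² of panel replacing the ceiling (plaster ceiling) adds (0.72 − 0.01) = 0.71 sabins.
Area = ΔA/Δα = 39.355/0.71 = 55.4 m².

55.4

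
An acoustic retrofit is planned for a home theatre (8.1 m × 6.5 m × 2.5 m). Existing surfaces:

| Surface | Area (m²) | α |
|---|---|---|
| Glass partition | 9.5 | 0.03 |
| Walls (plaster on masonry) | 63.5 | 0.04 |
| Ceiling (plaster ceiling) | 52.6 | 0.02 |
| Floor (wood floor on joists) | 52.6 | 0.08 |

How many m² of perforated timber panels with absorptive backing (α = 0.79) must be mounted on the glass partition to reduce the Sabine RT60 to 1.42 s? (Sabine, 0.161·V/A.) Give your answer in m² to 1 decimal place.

9.0

Summing Sᵢαᵢ: 0.285 + 2.540 + 1.052 + 4.208 → A₁ = 8.085 sabins.
V = 131.625 m³. Target absorption A₂ = 0.161 × 131.625 / 1.42 = 14.924 sabins.
Absorption to add: 14.924 − 8.085 = 6.839 sabins.
Net gain per m²: Δα = 0.79 − 0.03 = 0.76.
Area = ΔA/Δα = 6.839/0.76 = 9.0 m².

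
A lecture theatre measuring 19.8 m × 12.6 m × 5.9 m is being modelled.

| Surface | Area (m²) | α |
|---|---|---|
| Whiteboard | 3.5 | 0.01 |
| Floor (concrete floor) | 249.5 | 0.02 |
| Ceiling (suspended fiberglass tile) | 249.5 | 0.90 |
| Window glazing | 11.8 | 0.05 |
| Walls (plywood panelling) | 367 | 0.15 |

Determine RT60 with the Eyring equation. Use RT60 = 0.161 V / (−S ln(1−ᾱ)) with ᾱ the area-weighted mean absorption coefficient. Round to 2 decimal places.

Total surface area S = 3.5 + 249.5 + 249.5 + 11.8 + 367 = 881.3 m².
Σ(Sᵢαᵢ) = 3.5·0.01 + 249.5·0.02 + 249.5·0.90 + 11.8·0.05 + 367·0.15 = 285.215.
ᾱ = 285.215 / 881.3 = 0.3236.
−S·ln(1−ᾱ) = −881.3 × ln(1 − 0.3236) = 344.562.
V = 19.8 × 12.6 × 5.9 = 1471.932 m³.
T = 0.161·V/[−S·ln(1−ᾱ)] = 0.161·1471.932/344.562 = 0.69 s.

0.69 s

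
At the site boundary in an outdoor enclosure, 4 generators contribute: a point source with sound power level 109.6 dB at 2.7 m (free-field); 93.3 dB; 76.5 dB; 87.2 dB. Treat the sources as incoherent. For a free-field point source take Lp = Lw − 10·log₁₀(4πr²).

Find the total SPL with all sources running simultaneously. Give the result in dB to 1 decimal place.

95.7 dB

Source at 2.7 m: Lp = 109.6 − 10·log₁₀(4π·2.7²) = 109.6 − 10·log₁₀(91.609) = 90.0 dB.
Sum in the linear (power) domain: Σ 10^(Lᵢ/10) = 10^(90.0/10) + 10^(93.3/10) + 10^(76.5/10) + 10^(87.2/10) = 3.707e+09.
L_total = 10·log₁₀(3.707e+09) = 95.7 dB.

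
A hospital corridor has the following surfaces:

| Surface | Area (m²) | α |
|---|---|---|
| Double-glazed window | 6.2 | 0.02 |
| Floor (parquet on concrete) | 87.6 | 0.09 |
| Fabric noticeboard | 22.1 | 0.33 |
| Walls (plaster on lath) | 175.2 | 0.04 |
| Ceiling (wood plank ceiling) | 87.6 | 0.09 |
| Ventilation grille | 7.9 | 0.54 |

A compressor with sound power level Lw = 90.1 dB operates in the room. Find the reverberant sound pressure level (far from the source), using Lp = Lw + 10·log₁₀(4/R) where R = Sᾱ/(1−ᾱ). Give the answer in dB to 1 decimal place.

Σ(Sᵢαᵢ) = 6.2×0.02 + 87.6×0.09 + 22.1×0.33 + 175.2×0.04 + 87.6×0.09 + 7.9×0.54 = 34.459; total area S = 386.6 m².
ᾱ = 0.0891, so room constant R = A/(1−ᾱ) = 37.830 m².
Lp = Lw + 10 log₁₀(4/R) = 90.1 -9.76 = 80.3 dB.

80.3 dB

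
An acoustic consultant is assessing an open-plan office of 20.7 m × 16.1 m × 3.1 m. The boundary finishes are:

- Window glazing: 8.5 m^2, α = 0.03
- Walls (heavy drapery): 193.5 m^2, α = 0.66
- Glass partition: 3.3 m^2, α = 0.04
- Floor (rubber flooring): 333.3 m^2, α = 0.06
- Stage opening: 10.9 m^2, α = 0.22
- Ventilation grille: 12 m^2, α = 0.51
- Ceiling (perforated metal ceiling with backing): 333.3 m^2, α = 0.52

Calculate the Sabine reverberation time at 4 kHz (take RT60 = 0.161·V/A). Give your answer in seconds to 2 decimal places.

Summing Sᵢαᵢ: 0.255 + 127.710 + 0.132 + 19.998 + 2.398 + 6.120 + 173.316 → A = 329.929 sabins.
Volume V = 20.7 × 16.1 × 3.1 = 1033.137 m³.
T = 0.161 V/A = 0.161·1033.137/329.929 = 0.50 s.

0.50 sec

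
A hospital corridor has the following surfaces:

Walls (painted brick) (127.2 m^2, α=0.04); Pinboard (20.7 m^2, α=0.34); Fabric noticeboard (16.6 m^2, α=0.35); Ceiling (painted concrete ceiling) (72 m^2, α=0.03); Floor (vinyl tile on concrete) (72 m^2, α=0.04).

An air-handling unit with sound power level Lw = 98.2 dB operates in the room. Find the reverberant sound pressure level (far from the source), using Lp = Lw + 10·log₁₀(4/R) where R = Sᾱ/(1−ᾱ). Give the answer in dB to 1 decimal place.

90.3 dB

A = 22.976 sabins; S = 308.5 m^2.
ᾱ = 0.0745, so room constant R = A/(1−ᾱ) = 24.825 m^2.
Lp = 98.2 + 10·log₁₀(4/24.825) = 98.2 + (-7.93) = 90.3 dB.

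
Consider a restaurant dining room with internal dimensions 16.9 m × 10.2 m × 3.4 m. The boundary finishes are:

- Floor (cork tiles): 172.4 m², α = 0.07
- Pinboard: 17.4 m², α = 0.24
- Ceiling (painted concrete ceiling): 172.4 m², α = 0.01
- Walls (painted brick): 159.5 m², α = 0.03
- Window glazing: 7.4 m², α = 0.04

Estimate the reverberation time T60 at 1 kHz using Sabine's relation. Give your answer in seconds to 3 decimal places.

4.094 s

Total absorption A = 172.4·0.07 + 17.4·0.24 + 172.4·0.01 + 159.5·0.03 + 7.4·0.04
  = 12.068 + 4.176 + 1.724 + 4.785 + 0.296 = 23.049 m² sabins.
Volume V = 16.9 × 10.2 × 3.4 = 586.092 m³.
Sabine: RT60 = 0.161 × 586.092 / 23.049 = 4.094 s.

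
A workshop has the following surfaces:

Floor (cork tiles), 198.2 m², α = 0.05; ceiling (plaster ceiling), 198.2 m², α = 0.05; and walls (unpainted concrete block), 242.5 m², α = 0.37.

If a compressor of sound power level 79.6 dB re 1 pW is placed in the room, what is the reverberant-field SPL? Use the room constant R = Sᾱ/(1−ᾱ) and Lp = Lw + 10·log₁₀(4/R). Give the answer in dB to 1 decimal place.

64.4 dB

Σ(Sᵢαᵢ) = 198.2×0.05 + 198.2×0.05 + 242.5×0.37 = 109.545; total area S = 638.9 m².
ᾱ = 109.545/638.9 = 0.1715; R = Sᾱ/(1−ᾱ) = 109.545/(1−0.1715) = 132.221 m².
Lp = 79.6 + 10·log₁₀(4/132.221) = 79.6 + (-15.19) = 64.4 dB.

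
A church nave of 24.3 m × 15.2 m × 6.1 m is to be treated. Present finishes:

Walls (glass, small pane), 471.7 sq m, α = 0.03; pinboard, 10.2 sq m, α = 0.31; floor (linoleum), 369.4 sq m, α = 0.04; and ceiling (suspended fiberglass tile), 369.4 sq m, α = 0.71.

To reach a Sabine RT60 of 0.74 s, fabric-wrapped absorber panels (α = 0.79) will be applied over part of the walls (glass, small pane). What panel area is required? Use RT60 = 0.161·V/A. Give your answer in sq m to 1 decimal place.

A₁ = Σ Sᵢαᵢ = 471.7·0.03 + 10.2·0.31 + 369.4·0.04 + 369.4·0.71 = 294.363 sabins.
V = 2253.096 m³. Target absorption A₂ = 0.161 × 2253.096 / 0.74 = 490.201 sabins.
ΔA needed = 490.201 − 294.363 = 195.838 sabins.
Each sq m of panel replacing the walls (glass, small pane) adds (0.79 − 0.03) = 0.76 sabins.
Panel area = 195.838 / 0.76 = 257.7 sq m.

257.7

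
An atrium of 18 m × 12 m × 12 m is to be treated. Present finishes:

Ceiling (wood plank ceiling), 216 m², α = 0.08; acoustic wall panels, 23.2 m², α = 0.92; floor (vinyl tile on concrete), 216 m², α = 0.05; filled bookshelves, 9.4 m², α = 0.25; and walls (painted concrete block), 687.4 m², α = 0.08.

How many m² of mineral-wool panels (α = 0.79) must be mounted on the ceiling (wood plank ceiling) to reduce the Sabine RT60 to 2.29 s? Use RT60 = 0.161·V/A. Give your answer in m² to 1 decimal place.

106.3

A₁ = Σ Sᵢαᵢ = 216*0.08 + 23.2*0.92 + 216*0.05 + 9.4*0.25 + 687.4*0.08 = 106.766 sabins.
V = 2592 m³. Target absorption A₂ = 0.161 × 2592 / 2.29 = 182.232 sabins.
ΔA needed = 182.232 − 106.766 = 75.466 sabins.
Net gain per m²: Δα = 0.79 − 0.08 = 0.71.
Panel area = 75.466 / 0.71 = 106.3 m².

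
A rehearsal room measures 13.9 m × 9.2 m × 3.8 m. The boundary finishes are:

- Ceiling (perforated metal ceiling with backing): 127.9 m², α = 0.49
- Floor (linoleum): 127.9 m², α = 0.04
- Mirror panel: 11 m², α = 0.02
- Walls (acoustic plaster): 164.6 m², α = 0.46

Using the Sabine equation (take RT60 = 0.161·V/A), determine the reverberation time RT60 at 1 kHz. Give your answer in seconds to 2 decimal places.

0.54 s

A = Σ Sᵢαᵢ = 127.9×0.49 + 127.9×0.04 + 11×0.02 + 164.6×0.46 = 143.723 sabins.
Volume V = 13.9 × 9.2 × 3.8 = 485.944 m³.
T = 0.161 V/A = 0.161·485.944/143.723 = 0.54 s.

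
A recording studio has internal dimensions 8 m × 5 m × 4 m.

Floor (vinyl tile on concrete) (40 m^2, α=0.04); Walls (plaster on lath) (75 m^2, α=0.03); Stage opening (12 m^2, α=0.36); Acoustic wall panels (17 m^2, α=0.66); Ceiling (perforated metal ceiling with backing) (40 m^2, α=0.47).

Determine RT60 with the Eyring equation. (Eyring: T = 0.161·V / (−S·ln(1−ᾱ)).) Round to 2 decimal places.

Total surface area S = 40 + 75 + 12 + 17 + 40 = 184.0 m^2.
Absorption A = 40·0.04 + 75·0.03 + 12·0.36 + 17·0.66 + 40·0.47 = 38.190 sabins.
Mean coefficient ᾱ = A/S = 0.2076.
−S·ln(1−ᾱ) = −184.0 × ln(1 − 0.2076) = 42.815.
V = 8 × 5 × 4 = 160 m³.
RT60 = 0.161 × 160 / 42.815 = 0.60 s.

0.60 s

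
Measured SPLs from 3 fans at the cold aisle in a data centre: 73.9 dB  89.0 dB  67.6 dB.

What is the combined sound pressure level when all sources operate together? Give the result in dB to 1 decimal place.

89.2 dB

Σ 10^(Lᵢ/10) = 8.246e+08.
L_total = 10·log₁₀(8.246e+08) = 89.2 dB.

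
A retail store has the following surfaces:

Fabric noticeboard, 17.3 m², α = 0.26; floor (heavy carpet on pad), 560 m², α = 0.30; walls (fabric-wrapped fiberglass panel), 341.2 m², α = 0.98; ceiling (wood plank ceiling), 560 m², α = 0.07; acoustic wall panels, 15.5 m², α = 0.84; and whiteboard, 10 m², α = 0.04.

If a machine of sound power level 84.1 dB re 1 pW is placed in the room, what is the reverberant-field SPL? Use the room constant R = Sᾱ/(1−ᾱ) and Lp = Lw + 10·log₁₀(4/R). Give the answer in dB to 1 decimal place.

60.6 dB

A = 559.494 sabins; S = 1504.0 m².
ᾱ = 0.3720, so room constant R = A/(1−ᾱ) = 890.914 m².
Lp = Lw + 10 log₁₀(4/R) = 84.1 -23.48 = 60.6 dB.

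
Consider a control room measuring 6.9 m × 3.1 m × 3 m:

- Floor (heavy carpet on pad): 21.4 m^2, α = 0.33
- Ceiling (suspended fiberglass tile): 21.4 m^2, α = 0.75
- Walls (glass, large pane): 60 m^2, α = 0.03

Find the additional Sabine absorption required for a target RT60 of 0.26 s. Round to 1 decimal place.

14.8 sabins

Summing Sᵢαᵢ: 7.062 + 16.050 + 1.800 → A₁ = 24.912 sabins.
Target A₂ = 0.161·64.17/0.26 = 39.736 sabins (V = 64.17 m³).
Shortfall: 39.736 − 24.912 = 14.8 sabins.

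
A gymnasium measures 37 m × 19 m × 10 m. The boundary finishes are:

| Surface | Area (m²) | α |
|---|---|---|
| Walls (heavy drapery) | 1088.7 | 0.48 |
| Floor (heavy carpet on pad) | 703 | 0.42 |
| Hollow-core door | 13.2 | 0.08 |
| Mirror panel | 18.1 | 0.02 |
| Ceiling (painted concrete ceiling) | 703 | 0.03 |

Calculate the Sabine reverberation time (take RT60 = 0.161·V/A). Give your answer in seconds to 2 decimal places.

1.35 s

Summing Sᵢαᵢ: 522.576 + 295.260 + 1.056 + 0.362 + 21.090 → A = 840.344 sabins.
V = 37·19·10 = 7030 m³.
RT60 = 0.161 · V / A = 0.161 × 7030 / 840.344 = 1.35 s.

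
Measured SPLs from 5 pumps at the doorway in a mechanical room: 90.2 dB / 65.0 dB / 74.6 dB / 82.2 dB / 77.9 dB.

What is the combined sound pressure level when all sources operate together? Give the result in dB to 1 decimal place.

91.2 dB

Sum in the linear (power) domain: Σ 10^(Lᵢ/10) = 10^(90.2/10) + 10^(65.0/10) + 10^(74.6/10) + 10^(82.2/10) + 10^(77.9/10) = 1.307e+09.
Combined level = 10 log₁₀(1.307e+09) = 91.2 dB.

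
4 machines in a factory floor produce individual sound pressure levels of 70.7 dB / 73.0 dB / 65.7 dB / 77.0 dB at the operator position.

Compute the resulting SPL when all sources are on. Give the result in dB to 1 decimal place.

79.3 dB

Converting to relative power and adding: 10^(70.7/10) + 10^(73.0/10) + 10^(65.7/10) + 10^(77.0/10) = 8.554e+07.
L_total = 10·log₁₀(8.554e+07) = 79.3 dB.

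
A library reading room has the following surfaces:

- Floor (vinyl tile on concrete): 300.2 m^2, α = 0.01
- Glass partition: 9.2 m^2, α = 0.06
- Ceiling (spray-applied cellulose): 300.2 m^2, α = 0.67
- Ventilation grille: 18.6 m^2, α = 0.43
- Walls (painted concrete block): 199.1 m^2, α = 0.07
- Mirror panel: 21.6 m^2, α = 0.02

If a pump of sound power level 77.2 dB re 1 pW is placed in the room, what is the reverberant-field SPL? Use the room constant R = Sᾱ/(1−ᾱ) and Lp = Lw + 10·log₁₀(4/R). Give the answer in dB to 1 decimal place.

Σ(Sᵢαᵢ) = 300.2×0.01 + 9.2×0.06 + 300.2×0.67 + 18.6×0.43 + 199.1×0.07 + 21.6×0.02 = 227.055; total area S = 848.9 m^2.
ᾱ = 0.2675, so room constant R = A/(1−ᾱ) = 309.973 m^2.
Lp = 77.2 + 10·log₁₀(4/309.973) = 77.2 + (-18.89) = 58.3 dB.

58.3 dB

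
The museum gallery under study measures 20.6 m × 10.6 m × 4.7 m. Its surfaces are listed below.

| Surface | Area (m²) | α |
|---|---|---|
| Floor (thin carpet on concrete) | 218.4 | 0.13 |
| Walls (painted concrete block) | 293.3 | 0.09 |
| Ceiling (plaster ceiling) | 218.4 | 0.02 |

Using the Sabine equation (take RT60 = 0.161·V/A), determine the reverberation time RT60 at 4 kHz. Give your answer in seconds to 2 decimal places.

Total absorption A = 218.4*0.13 + 293.3*0.09 + 218.4*0.02
  = 28.392 + 26.397 + 4.368 = 59.157 m² sabins.
Room volume: 1026.292 m³.
RT60 = 0.161 · V / A = 0.161 × 1026.292 / 59.157 = 2.79 s.

2.79 s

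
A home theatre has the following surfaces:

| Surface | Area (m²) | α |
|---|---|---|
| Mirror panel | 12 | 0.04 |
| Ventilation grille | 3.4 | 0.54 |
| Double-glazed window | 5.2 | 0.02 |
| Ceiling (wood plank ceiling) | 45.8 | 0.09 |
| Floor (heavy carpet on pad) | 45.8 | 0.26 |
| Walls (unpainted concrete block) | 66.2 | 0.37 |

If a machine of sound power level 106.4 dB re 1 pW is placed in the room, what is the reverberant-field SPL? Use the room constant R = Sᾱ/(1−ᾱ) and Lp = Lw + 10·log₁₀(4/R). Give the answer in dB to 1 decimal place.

94.9 dB

Σ(Sᵢαᵢ) = 12·0.04 + 3.4·0.54 + 5.2·0.02 + 45.8·0.09 + 45.8·0.26 + 66.2·0.37 = 42.944; total area S = 178.4 m².
ᾱ = 0.2407, so room constant R = A/(1−ᾱ) = 56.557 m².
Lp = 106.4 + 10·log₁₀(4/56.557) = 106.4 + (-11.50) = 94.9 dB.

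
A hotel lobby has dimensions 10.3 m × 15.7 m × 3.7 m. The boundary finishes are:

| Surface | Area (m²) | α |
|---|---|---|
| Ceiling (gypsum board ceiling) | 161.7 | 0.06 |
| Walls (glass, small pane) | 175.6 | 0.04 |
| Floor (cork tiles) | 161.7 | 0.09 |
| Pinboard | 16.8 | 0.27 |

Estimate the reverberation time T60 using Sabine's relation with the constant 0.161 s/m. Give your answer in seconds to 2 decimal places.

2.69 s

Equivalent absorption area: A = 161.7*0.06 + 175.6*0.04 + 161.7*0.09 + 16.8*0.27 = 35.815 m².
Room volume: 598.327 m³.
Sabine: RT60 = 0.161 × 598.327 / 35.815 = 2.69 s.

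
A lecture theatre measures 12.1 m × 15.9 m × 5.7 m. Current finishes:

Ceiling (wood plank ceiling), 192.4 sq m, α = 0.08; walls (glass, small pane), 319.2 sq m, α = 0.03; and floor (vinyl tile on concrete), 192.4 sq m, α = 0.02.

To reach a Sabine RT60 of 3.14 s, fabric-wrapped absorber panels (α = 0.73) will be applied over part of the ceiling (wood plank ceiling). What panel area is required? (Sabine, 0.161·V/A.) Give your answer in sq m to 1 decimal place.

42.2

Equivalent absorption area: A₁ = 192.4×0.08 + 319.2×0.03 + 192.4×0.02 = 28.816 sq m.
Required A₂ = 0.161·1096.623/3.14 = 56.228 sabins.
ΔA needed = 56.228 − 28.816 = 27.412 sabins.
Each sq m of panel replacing the ceiling (wood plank ceiling) adds (0.73 − 0.08) = 0.65 sabins.
Panel area = 27.412 / 0.65 = 42.2 sq m.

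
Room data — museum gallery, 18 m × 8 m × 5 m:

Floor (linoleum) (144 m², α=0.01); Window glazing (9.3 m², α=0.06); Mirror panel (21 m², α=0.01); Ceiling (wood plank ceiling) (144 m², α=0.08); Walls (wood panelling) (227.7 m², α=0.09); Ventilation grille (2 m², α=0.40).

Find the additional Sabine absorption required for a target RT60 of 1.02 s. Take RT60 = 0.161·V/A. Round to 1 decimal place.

78.6 sabins

Equivalent absorption area: A₁ = 144·0.01 + 9.3·0.06 + 21·0.01 + 144·0.08 + 227.7·0.09 + 2·0.40 = 35.021 m².
Target A₂ = 0.161·720/1.02 = 113.647 sabins (V = 720 m³).
Additional absorption ΔA = 113.647 − 35.021 = 78.6 sabins.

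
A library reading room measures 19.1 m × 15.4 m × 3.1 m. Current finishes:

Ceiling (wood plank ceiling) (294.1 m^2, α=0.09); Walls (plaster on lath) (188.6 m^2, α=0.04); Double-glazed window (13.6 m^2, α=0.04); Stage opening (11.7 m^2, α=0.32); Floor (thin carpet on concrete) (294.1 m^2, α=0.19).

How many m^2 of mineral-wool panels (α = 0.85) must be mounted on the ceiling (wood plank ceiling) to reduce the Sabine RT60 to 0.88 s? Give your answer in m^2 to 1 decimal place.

95.6

A₁ = Σ Sᵢαᵢ = 294.1×0.09 + 188.6×0.04 + 13.6×0.04 + 11.7×0.32 + 294.1×0.19 = 94.180 sabins.
V = 911.834 m³. Target absorption A₂ = 0.161 × 911.834 / 0.88 = 166.824 sabins.
Absorption to add: 166.824 − 94.180 = 72.644 sabins.
Each m^2 of panel replacing the ceiling (wood plank ceiling) adds (0.85 − 0.09) = 0.76 sabins.
Panel area = 72.644 / 0.76 = 95.6 m^2.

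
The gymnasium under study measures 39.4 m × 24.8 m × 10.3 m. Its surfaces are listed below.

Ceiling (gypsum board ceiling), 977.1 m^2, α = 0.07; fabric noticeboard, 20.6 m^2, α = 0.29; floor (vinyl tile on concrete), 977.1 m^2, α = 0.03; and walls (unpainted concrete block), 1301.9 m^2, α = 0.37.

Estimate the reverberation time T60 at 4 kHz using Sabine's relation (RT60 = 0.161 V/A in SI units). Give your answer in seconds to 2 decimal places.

Equivalent absorption area: A = 977.1×0.07 + 20.6×0.29 + 977.1×0.03 + 1301.9×0.37 = 585.387 m^2.
Room volume: 10064.336 m³.
Sabine: RT60 = 0.161 × 10064.336 / 585.387 = 2.77 s.

2.77 s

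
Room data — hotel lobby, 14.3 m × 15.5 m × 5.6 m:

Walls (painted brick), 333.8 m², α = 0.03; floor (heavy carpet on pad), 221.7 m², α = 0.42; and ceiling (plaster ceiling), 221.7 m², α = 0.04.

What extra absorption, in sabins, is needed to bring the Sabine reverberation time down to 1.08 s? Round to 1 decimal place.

Summing Sᵢαᵢ: 10.014 + 93.114 + 8.868 → A₁ = 111.996 sabins.
For T = 1.08 s, need A₂ = 0.161·V/T = 0.161·1241.24/1.08 = 185.037 sabins.
ΔA = A₂ − A₁ = 185.037 − 111.996 = 73.0 sabins.

73.0 sabins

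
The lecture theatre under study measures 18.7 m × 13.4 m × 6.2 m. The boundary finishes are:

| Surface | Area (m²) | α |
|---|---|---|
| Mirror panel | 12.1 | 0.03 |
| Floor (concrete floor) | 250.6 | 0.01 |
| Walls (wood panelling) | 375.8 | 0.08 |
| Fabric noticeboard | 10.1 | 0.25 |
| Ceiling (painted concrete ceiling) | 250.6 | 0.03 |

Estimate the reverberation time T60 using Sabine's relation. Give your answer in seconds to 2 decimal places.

Equivalent absorption area: A = 12.1×0.03 + 250.6×0.01 + 375.8×0.08 + 10.1×0.25 + 250.6×0.03 = 42.976 m².
V = 18.7·13.4·6.2 = 1553.596 m³.
T = 0.161 V/A = 0.161·1553.596/42.976 = 5.82 s.

5.82 s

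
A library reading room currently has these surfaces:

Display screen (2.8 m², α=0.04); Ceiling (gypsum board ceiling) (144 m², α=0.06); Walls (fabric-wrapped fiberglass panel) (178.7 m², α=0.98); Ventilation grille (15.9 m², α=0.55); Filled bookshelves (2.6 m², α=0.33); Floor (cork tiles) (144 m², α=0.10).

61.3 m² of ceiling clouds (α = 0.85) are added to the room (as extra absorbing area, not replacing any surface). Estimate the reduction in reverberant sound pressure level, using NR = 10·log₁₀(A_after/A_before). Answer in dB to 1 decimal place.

Total absorption A_before = 2.8×0.04 + 144×0.06 + 178.7×0.98 + 15.9×0.55 + 2.6×0.33 + 144×0.10
  = 0.112 + 8.640 + 175.126 + 8.745 + 0.858 + 14.400 = 207.881 m² sabins.
Treatment contributes 61.3·0.85 = 52.105 sabins.
A_after = 207.881 + 52.105 = 259.986 sabins.
NR = 10·log₁₀(259.986/207.881) = 1.0 dB.

1.0 dB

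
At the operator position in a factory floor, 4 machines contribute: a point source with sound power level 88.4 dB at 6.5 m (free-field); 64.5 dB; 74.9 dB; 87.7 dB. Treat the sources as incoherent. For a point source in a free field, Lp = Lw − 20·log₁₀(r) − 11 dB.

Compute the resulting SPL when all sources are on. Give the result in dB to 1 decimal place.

88.0 dB

Source at 6.5 m: Lp = 88.4 − 20·log₁₀(6.5) − 11 = 61.1 dB.
Converting to relative power and adding: 10^(61.1/10) + 10^(64.5/10) + 10^(74.9/10) + 10^(87.7/10) = 6.239e+08.
Back to dB: 10·log₁₀ Σ = 88.0 dB.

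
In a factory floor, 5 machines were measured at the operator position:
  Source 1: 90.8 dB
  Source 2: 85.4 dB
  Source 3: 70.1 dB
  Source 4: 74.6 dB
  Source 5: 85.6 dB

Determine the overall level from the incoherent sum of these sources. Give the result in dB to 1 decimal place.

92.9 dB

Sum in the linear (power) domain: Σ 10^(Lᵢ/10) = 10^(90.8/10) + 10^(85.4/10) + 10^(70.1/10) + 10^(74.6/10) + 10^(85.6/10) = 1.951e+09.
Back to dB: 10·log₁₀ Σ = 92.9 dB.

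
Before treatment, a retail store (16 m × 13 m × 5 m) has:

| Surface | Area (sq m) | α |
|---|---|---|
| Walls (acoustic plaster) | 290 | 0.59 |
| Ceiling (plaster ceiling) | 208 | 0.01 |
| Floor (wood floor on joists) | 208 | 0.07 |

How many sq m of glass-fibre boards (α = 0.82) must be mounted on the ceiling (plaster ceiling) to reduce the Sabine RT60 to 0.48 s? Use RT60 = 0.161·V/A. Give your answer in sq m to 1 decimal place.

198.9

Summing Sᵢαᵢ: 171.100 + 2.080 + 14.560 → A₁ = 187.740 sabins.
Required A₂ = 0.161·1040/0.48 = 348.833 sabins.
ΔA needed = 348.833 − 187.740 = 161.093 sabins.
Each sq m of panel replacing the ceiling (plaster ceiling) adds (0.82 − 0.01) = 0.81 sabins.
Area = ΔA/Δα = 161.093/0.81 = 198.9 sq m.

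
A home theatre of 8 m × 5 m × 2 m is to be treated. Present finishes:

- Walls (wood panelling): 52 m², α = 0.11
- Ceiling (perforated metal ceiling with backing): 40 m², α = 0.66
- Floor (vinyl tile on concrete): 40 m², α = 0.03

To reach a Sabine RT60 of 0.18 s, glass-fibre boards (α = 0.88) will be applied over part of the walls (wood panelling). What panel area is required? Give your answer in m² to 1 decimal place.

Summing Sᵢαᵢ: 5.720 + 26.400 + 1.200 → A₁ = 33.320 sabins.
V = 80 m³. Target absorption A₂ = 0.161 × 80 / 0.18 = 71.556 sabins.
ΔA needed = 71.556 − 33.320 = 38.236 sabins.
Each m² of panel replacing the walls (wood panelling) adds (0.88 − 0.11) = 0.77 sabins.
Area = ΔA/Δα = 38.236/0.77 = 49.7 m².

49.7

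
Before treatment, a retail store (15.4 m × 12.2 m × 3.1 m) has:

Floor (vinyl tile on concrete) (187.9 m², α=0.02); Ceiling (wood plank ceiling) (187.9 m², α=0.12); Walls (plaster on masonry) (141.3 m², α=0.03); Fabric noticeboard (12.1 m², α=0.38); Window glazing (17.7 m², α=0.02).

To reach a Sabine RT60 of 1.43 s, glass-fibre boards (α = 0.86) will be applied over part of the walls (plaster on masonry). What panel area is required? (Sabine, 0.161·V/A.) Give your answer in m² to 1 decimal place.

36.2

Equivalent absorption area: A₁ = 187.9×0.02 + 187.9×0.12 + 141.3×0.03 + 12.1×0.38 + 17.7×0.02 = 35.497 m².
Required A₂ = 0.161·582.428/1.43 = 65.574 sabins.
Absorption to add: 65.574 − 35.497 = 30.077 sabins.
Net gain per m²: Δα = 0.86 − 0.03 = 0.83.
Area = ΔA/Δα = 30.077/0.83 = 36.2 m².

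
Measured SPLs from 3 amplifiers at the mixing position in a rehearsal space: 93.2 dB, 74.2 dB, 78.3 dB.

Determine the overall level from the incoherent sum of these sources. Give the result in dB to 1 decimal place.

93.4 dB

Converting to relative power and adding: 10^(93.2/10) + 10^(74.2/10) + 10^(78.3/10) = 2.183e+09.
Combined level = 10 log₁₀(2.183e+09) = 93.4 dB.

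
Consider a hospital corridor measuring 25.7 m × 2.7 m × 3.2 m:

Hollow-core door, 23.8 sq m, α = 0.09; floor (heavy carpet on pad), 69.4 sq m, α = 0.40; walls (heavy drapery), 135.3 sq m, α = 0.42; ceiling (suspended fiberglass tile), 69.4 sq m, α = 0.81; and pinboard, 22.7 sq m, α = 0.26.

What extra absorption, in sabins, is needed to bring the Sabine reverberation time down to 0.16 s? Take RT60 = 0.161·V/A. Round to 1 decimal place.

74.6 sabins

Summing Sᵢαᵢ: 2.142 + 27.760 + 56.826 + 56.214 + 5.902 → A₁ = 148.844 sabins.
Target A₂ = 0.161·222.048/0.16 = 223.436 sabins (V = 222.048 m³).
ΔA = A₂ − A₁ = 223.436 − 148.844 = 74.6 sabins.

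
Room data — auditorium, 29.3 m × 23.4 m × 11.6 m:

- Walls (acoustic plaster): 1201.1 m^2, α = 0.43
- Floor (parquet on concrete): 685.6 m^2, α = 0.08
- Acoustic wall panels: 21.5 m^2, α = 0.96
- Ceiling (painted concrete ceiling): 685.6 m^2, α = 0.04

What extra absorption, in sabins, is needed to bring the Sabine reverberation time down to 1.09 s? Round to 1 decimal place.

Summing Sᵢαᵢ: 516.473 + 54.848 + 20.640 + 27.424 → A₁ = 619.385 sabins.
V = 7953.192 m³. Required absorption A₂ = 0.161 × 7953.192 / 1.09 = 1174.738 sabins.
ΔA = A₂ − A₁ = 1174.738 − 619.385 = 555.4 sabins.

555.4 sabins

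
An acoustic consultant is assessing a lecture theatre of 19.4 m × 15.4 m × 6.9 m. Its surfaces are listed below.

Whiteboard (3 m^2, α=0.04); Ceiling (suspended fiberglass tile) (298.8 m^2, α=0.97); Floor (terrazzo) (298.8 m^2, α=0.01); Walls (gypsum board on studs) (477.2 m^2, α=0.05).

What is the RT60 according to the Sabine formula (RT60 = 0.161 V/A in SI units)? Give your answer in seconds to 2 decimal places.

1.05 s

Equivalent absorption area: A = 3·0.04 + 298.8·0.97 + 298.8·0.01 + 477.2·0.05 = 316.804 m^2.
Volume V = 19.4 × 15.4 × 6.9 = 2061.444 m³.
RT60 = 0.161 · V / A = 0.161 × 2061.444 / 316.804 = 1.05 s.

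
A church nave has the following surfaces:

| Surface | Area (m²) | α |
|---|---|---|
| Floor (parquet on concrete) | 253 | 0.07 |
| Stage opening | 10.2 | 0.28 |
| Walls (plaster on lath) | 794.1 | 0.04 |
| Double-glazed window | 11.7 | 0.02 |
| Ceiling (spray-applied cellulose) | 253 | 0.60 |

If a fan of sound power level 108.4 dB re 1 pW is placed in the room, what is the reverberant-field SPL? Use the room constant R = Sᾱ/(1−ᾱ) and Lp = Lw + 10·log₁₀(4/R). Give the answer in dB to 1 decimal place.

90.6 dB

A = 204.364 sabins; S = 1322.0 m².
ᾱ = 0.1546, so room constant R = A/(1−ᾱ) = 241.736 m².
Lp = Lw + 10 log₁₀(4/R) = 108.4 -17.81 = 90.6 dB.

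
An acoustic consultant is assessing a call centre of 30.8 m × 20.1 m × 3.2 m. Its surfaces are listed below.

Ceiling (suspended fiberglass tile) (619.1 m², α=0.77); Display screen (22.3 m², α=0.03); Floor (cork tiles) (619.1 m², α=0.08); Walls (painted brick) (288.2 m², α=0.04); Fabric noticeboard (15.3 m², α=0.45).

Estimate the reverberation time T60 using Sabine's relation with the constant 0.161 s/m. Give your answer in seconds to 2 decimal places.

Total absorption A = 619.1·0.77 + 22.3·0.03 + 619.1·0.08 + 288.2·0.04 + 15.3·0.45
  = 476.707 + 0.669 + 49.528 + 11.528 + 6.885 = 545.317 m² sabins.
V = 30.8·20.1·3.2 = 1981.056 m³.
T = 0.161 V/A = 0.161·1981.056/545.317 = 0.58 s.

0.58 s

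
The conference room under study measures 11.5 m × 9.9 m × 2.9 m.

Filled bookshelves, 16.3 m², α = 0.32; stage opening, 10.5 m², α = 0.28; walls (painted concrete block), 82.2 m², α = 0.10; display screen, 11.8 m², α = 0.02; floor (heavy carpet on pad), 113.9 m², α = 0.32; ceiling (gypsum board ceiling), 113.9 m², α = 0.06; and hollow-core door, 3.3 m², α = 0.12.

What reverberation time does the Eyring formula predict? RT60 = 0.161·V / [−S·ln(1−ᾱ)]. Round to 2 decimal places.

0.80 s

Total surface area S = 16.3 + 10.5 + 82.2 + 11.8 + 113.9 + 113.9 + 3.3 = 351.9 m².
Σ(Sᵢαᵢ) = 16.3·0.32 + 10.5·0.28 + 82.2·0.10 + 11.8·0.02 + 113.9·0.32 + 113.9·0.06 + 3.3·0.12 = 60.290.
ᾱ = 60.290 / 351.9 = 0.1713.
−S·ln(1−ᾱ) = −351.9 × ln(1 − 0.1713) = 66.121.
V = 11.5 × 9.9 × 2.9 = 330.165 m³.
T = 0.161·V/[−S·ln(1−ᾱ)] = 0.161·330.165/66.121 = 0.80 s.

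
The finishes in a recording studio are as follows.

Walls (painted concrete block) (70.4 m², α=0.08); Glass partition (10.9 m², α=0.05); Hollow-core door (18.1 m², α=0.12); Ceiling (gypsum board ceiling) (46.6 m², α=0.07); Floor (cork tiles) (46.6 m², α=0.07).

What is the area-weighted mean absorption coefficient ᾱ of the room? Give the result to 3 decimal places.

0.077

S = Σ Sᵢ = 70.4 + 10.9 + 18.1 + 46.6 + 46.6 = 192.6 m².
Weighted sum Σ Sα = 14.873.
ᾱ = A/S = 0.077.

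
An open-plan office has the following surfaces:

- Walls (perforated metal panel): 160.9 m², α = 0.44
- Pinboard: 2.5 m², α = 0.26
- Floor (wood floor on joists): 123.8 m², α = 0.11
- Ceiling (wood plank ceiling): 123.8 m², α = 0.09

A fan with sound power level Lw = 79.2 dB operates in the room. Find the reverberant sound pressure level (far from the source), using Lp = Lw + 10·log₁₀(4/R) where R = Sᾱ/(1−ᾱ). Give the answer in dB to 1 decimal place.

A = 96.206 sabins; S = 411.0 m².
ᾱ = 0.2341, so room constant R = A/(1−ᾱ) = 125.612 m².
Lp = Lw + 10 log₁₀(4/R) = 79.2 -14.97 = 64.2 dB.

64.2 dB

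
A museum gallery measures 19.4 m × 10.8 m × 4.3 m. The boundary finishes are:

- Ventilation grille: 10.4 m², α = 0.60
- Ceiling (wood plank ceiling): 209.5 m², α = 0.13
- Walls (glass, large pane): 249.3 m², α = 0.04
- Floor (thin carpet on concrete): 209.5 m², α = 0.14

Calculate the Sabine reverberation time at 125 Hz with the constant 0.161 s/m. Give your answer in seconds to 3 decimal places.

Total absorption A = 10.4×0.60 + 209.5×0.13 + 249.3×0.04 + 209.5×0.14
  = 6.240 + 27.235 + 9.972 + 29.330 = 72.777 m² sabins.
Volume V = 19.4 × 10.8 × 4.3 = 900.936 m³.
RT60 = 0.161 · V / A = 0.161 × 900.936 / 72.777 = 1.993 s.

1.993 sec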